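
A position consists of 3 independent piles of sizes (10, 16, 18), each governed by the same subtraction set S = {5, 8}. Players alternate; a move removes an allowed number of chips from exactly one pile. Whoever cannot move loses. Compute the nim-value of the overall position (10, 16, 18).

3

All piles use S = {5, 8}:
n :  0  1  2  3  4  5  6  7  8  9 10 11 12 13 14 15 16 17 18
G :  0  0  0  0  0  1  1  1  1  1  2  2  2  0  0  0  0  0  1
Pile A: G(10) = 2.
Pile B: G(16) = 0.
Pile C: G(18) = 1.
Combined Grundy value = 2 ⊕ 0 ⊕ 1 = 3.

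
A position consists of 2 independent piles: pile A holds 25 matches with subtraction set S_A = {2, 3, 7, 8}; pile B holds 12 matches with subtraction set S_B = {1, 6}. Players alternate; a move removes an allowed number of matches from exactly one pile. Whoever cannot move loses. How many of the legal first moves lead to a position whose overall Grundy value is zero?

5

Pile A, S = {2, 3, 7, 8}:
n :  0  1  2  3  4  5  6  7  8  9 10 11 12 13 14 15 16 17 18 19 20 21 22 23 24 25
G :  0  0  1  1  2  0  0  1  1  2  0  0  1  1  2  0  0  1  1  2  0  0  1  1  2  0
G_A(25) = 0.
Pile B, S = {1, 6}:
n :  0  1  2  3  4  5  6  7  8  9 10 11 12
G :  0  1  0  1  0  1  2  0  1  0  1  0  1
G_B(12) = 1.
Combined Grundy value = 0 ⊕ 1 = 1.
A winning move leaves total XOR = 0, i.e. changes one component's Grundy value g to g ⊕ X where X is the current total.
Pile A: need g' = 0⊕1 = 1. Options: 25−2→G=1, 25−3→G=1, 25−7→G=1, 25−8→G=1. Hits: 4.
Pile B: need g' = 1⊕1 = 0. Options: 12−1→G=0, 12−6→G=2. Hits: 1.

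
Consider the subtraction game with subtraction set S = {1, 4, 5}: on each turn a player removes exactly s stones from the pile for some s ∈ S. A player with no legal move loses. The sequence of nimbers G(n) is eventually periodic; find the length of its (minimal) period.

8

n :  0  1  2  3  4  5  6  7  8  9 10 11 12 13 14 15 16 17
G :  0  1  0  1  2  3  2  3  0  1  0  1  2  3  2  3  0  1
G(n+8) = G(n) holds for n = 0,…,4 (a full window of length max(S) = 5), so the sequence is purely periodic with period 8.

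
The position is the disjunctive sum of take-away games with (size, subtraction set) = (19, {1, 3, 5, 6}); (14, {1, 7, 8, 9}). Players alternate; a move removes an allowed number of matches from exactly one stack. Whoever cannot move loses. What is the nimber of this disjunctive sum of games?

0

Stack A, S = {1, 3, 5, 6}:
n :  0  1  2  3  4  5  6  7  8  9 10 11 12 13 14 15 16 17 18 19
G :  0  1  0  1  0  1  2  3  2  3  2  0  1  0  1  0  1  2  3  2
G_A(19) = 2.
Stack B, S = {1, 7, 8, 9}:
n :  0  1  2  3  4  5  6  7  8  9 10 11 12 13 14
G :  0  1  0  1  0  1  0  1  2  3  2  3  2  3  2
G_B(14) = 2.
Combined Grundy value = 2 ⊕ 2 = 0.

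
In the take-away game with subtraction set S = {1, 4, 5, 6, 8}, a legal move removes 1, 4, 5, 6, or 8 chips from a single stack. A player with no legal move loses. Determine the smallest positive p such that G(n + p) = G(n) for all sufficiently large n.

9

n :  0  1  2  3  4  5  6  7  8  9 10 11 12 13 14 15 16 17 18 19
G :  0  1  0  1  2  3  2  3  4  0  1  0  1  2  3  2  3  4  0  1
G(n+9) = G(n) holds for n = 0,…,7 (a full window of length max(S) = 8), so the sequence is purely periodic with period 9.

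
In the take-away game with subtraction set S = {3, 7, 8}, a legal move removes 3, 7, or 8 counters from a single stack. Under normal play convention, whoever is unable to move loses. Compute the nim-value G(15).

G(0) = 0
G(1) = mex{} = 0
G(2) = mex{} = 0
G(3) = mex{0} = 1
G(4) = mex{0} = 1
G(5) = mex{0} = 1
G(6) = mex{1} = 0
G(7) = mex{1,0} = 2
G(8) = mex{1,0,0} = 2
G(9) = mex{0,0,0} = 1
G(10) = mex{2,1,0} = 3
G(11) = mex{2,1,1} = 0
G(12) = mex{1,1,1} = 0
G(13) = mex{3,0,1} = 2
G(14) = mex{0,2,0} = 1
G(15) = mex{0,2,2} = 1

1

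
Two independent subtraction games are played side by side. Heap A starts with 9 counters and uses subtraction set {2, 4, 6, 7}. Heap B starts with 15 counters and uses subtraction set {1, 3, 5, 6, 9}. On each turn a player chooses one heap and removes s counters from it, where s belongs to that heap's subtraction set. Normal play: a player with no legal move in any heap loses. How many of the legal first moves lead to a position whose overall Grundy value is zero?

Heap A, S = {2, 4, 6, 7}:
G(0) = 0
G(1) = mex{} = 0
G(2) = mex{0} = 1
G(3) = mex{0} = 1
G(4) = mex{1,0} = 2
G(5) = mex{1,0} = 2
G(6) = mex{2,1,0} = 3
G(7) = mex{2,1,0,0} = 3
G(8) = mex{3,2,1,0} = 4
G(9) = mex{3,2,1,1} = 0
G_A(9) = 0.
Heap B, S = {1, 3, 5, 6, 9}:
n :  0  1  2  3  4  5  6  7  8  9 10 11 12 13 14 15
G :  0  1  0  1  0  1  2  3  2  3  2  3  0  1  0  1
G_B(15) = 1.
Combined Grundy value = 0 ⊕ 1 = 1.
A winning move leaves total XOR = 0, i.e. changes one component's Grundy value g to g ⊕ X where X is the current total.
Heap A: need g' = 0⊕1 = 1. Options: 9−2→G=3, 9−4→G=2, 9−6→G=1, 9−7→G=1. Hits: 2.
Heap B: need g' = 1⊕1 = 0. Options: 15−1→G=0, 15−3→G=0, 15−5→G=2, 15−6→G=3, 15−9→G=2. Hits: 2.

4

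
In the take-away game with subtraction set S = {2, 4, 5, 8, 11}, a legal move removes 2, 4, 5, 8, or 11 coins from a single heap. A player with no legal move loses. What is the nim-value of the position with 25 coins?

0

n :  0  1  2  3  4  5  6  7  8  9 10 11 12 13 14 15 16 17 18 19 20 21 22 23 24 25
G :  0  0  1  1  2  2  3  0  4  1  0  2  1  0  2  1  0  2  1  0  2  1  0  2  1  0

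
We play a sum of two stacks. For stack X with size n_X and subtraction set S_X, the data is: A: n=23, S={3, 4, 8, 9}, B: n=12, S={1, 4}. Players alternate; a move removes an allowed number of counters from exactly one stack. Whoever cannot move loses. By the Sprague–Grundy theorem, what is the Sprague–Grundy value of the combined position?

Stack A, S = {3, 4, 8, 9}:
G(0) = 0
G(1) = mex{} = 0
G(2) = mex{} = 0
G(3) = mex{0} = 1
G(4) = mex{0,0} = 1
G(5) = mex{0,0} = 1
G(6) = mex{1,0} = 2
G(7) = mex{1,1} = 0
G(8) = mex{1,1,0} = 2
G(9) = mex{2,1,0,0} = 3
G(10) = mex{0,2,0,0} = 1
G(11) = mex{2,0,1,0} = 3
G(12) = mex{3,2,1,1} = 0
G(13) = mex{1,3,1,1} = 0
G(14) = mex{3,1,2,1} = 0
G(15) = mex{0,3,0,2} = 1
G(16) = mex{0,0,2,0} = 1
G(17) = mex{0,0,3,2} = 1
G(18) = mex{1,0,1,3} = 2
G(19) = mex{1,1,3,1} = 0
G(20) = mex{1,1,0,3} = 2
G(21) = mex{2,1,0,0} = 3
G(22) = mex{0,2,0,0} = 1
G(23) = mex{2,0,1,0} = 3
G_A(23) = 3.
Stack B, S = {1, 4}:
G(0) = 0
G(1) = mex{0} = 1
G(2) = mex{1} = 0
G(3) = mex{0} = 1
G(4) = mex{1,0} = 2
G(5) = mex{2,1} = 0
G(6) = mex{0,0} = 1
G(7) = mex{1,1} = 0
G(8) = mex{0,2} = 1
G(9) = mex{1,0} = 2
G(10) = mex{2,1} = 0
G(11) = mex{0,0} = 1
G(12) = mex{1,1} = 0
G_B(12) = 0.
Combined Grundy value = 3 ⊕ 0 = 3.

3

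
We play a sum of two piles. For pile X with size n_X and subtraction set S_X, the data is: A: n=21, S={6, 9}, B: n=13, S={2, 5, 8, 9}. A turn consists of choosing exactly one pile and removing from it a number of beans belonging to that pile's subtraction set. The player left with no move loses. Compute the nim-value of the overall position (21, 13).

Pile A, S = {6, 9}:
n :  0  1  2  3  4  5  6  7  8  9 10 11 12 13 14 15 16 17 18 19 20 21
G :  0  0  0  0  0  0  1  1  1  1  1  1  2  2  2  0  0  0  0  0  0  1
G_A(21) = 1.
Pile B, S = {2, 5, 8, 9}:
n :  0  1  2  3  4  5  6  7  8  9 10 11 12 13
G :  0  0  1  1  0  2  1  0  2  1  3  0  2  1
G_B(13) = 1.
Combined Grundy value = 1 ⊕ 1 = 0.

0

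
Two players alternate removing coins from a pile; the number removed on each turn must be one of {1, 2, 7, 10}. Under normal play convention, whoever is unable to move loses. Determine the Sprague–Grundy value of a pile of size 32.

G(0) = 0
G(1) = mex{0} = 1
G(2) = mex{1,0} = 2
G(3) = mex{2,1} = 0
G(4) = mex{0,2} = 1
G(5) = mex{1,0} = 2
G(6) = mex{2,1} = 0
G(7) = mex{0,2,0} = 1
G(8) = mex{1,0,1} = 2
G(9) = mex{2,1,2} = 0
G(10) = mex{0,2,0,0} = 1
G(11) = mex{1,0,1,1} = 2
G(12) = mex{2,1,2,2} = 0
G(13) = mex{0,2,0,0} = 1
G(14) = mex{1,0,1,1} = 2
G(15) = mex{2,1,2,2} = 0
G(16) = mex{0,2,0,0} = 1
G(17) = mex{1,0,1,1} = 2
G(18) = mex{2,1,2,2} = 0
G(19) = mex{0,2,0,0} = 1
G(20) = mex{1,0,1,1} = 2
G(21) = mex{2,1,2,2} = 0
G(22) = mex{0,2,0,0} = 1
G(23) = mex{1,0,1,1} = 2
G(24) = mex{2,1,2,2} = 0
G(25) = mex{0,2,0,0} = 1
G(26) = mex{1,0,1,1} = 2
G(27) = mex{2,1,2,2} = 0
G(28) = mex{0,2,0,0} = 1
G(29) = mex{1,0,1,1} = 2
G(30) = mex{2,1,2,2} = 0
G(31) = mex{0,2,0,0} = 1
G(32) = mex{1,0,1,1} = 2

2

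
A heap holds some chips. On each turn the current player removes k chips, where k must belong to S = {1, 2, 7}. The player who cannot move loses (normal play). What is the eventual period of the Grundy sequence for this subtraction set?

G(0) = 0
G(1) = mex{0} = 1
G(2) = mex{1,0} = 2
G(3) = mex{2,1} = 0
G(4) = mex{0,2} = 1
G(5) = mex{1,0} = 2
G(6) = mex{2,1} = 0
G(7) = mex{0,2,0} = 1
G(8) = mex{1,0,1} = 2
G(9) = mex{2,1,2} = 0
G(10) = mex{0,2,0} = 1
G(11) = mex{1,0,1} = 2
G(12) = mex{2,1,2} = 0
G(13) = mex{0,2,0} = 1
G(14) = mex{1,0,1} = 2
G(n+3) = G(n) holds for n = 0,…,6 (a full window of length max(S) = 7), so the sequence is purely periodic with period 3.

3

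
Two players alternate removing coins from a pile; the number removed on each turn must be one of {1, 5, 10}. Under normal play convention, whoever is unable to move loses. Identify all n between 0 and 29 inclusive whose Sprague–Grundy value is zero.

0, 2, 4, 6, 8, 15, 17, 19, 21, 23

G(0) = 0
G(1) = mex{0} = 1
G(2) = mex{1} = 0
G(3) = mex{0} = 1
G(4) = mex{1} = 0
G(5) = mex{0,0} = 1
G(6) = mex{1,1} = 0
G(7) = mex{0,0} = 1
G(8) = mex{1,1} = 0
G(9) = mex{0,0} = 1
G(10) = mex{1,1,0} = 2
G(11) = mex{2,0,1} = 3
G(12) = mex{3,1,0} = 2
G(13) = mex{2,0,1} = 3
G(14) = mex{3,1,0} = 2
G(15) = mex{2,2,1} = 0
G(16) = mex{0,3,0} = 1
G(17) = mex{1,2,1} = 0
G(18) = mex{0,3,0} = 1
G(19) = mex{1,2,1} = 0
G(20) = mex{0,0,2} = 1
G(21) = mex{1,1,3} = 0
G(22) = mex{0,0,2} = 1
G(23) = mex{1,1,3} = 0
G(24) = mex{0,0,2} = 1
G(25) = mex{1,1,0} = 2
G(26) = mex{2,0,1} = 3
G(27) = mex{3,1,0} = 2
G(28) = mex{2,0,1} = 3
G(29) = mex{3,1,0} = 2
P-positions are exactly the n with G(n) = 0.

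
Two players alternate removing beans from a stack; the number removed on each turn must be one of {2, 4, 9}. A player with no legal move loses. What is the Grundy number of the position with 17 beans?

G(0) = 0
G(1) = mex{} = 0
G(2) = mex{0} = 1
G(3) = mex{0} = 1
G(4) = mex{1,0} = 2
G(5) = mex{1,0} = 2
G(6) = mex{2,1} = 0
G(7) = mex{2,1} = 0
G(8) = mex{0,2} = 1
G(9) = mex{0,2,0} = 1
G(10) = mex{1,0,0} = 2
G(11) = mex{1,0,1} = 2
G(12) = mex{2,1,1} = 0
G(13) = mex{2,1,2} = 0
G(14) = mex{0,2,2} = 1
G(15) = mex{0,2,0} = 1
G(16) = mex{1,0,0} = 2
G(17) = mex{1,0,1} = 2

2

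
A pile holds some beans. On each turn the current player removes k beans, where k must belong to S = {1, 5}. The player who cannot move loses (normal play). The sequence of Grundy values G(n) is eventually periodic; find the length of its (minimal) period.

G(0) = 0
G(1) = mex{0} = 1
G(2) = mex{1} = 0
G(3) = mex{0} = 1
G(4) = mex{1} = 0
G(5) = mex{0,0} = 1
G(6) = mex{1,1} = 0
G(7) = mex{0,0} = 1
G(8) = mex{1,1} = 0
G(9) = mex{0,0} = 1
G(10) = mex{1,1} = 0
G(11) = mex{0,0} = 1
G(12) = mex{1,1} = 0
G(13) = mex{0,0} = 1
G(14) = mex{1,1} = 0
G(n+2) = G(n) holds for n = 0,…,4 (a full window of length max(S) = 5), so the sequence is purely periodic with period 2.

2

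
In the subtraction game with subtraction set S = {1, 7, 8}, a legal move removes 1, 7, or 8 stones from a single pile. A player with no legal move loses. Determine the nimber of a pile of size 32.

0

G(0) = 0
G(1) = mex{0} = 1
G(2) = mex{1} = 0
G(3) = mex{0} = 1
G(4) = mex{1} = 0
G(5) = mex{0} = 1
G(6) = mex{1} = 0
G(7) = mex{0,0} = 1
G(8) = mex{1,1,0} = 2
G(9) = mex{2,0,1} = 3
G(10) = mex{3,1,0} = 2
G(11) = mex{2,0,1} = 3
G(12) = mex{3,1,0} = 2
G(13) = mex{2,0,1} = 3
G(14) = mex{3,1,0} = 2
G(15) = mex{2,2,1} = 0
G(16) = mex{0,3,2} = 1
G(17) = mex{1,2,3} = 0
G(18) = mex{0,3,2} = 1
G(19) = mex{1,2,3} = 0
G(20) = mex{0,3,2} = 1
G(21) = mex{1,2,3} = 0
G(22) = mex{0,0,2} = 1
G(23) = mex{1,1,0} = 2
G(24) = mex{2,0,1} = 3
G(25) = mex{3,1,0} = 2
G(26) = mex{2,0,1} = 3
G(27) = mex{3,1,0} = 2
G(28) = mex{2,0,1} = 3
G(29) = mex{3,1,0} = 2
G(30) = mex{2,2,1} = 0
G(31) = mex{0,3,2} = 1
G(32) = mex{1,2,3} = 0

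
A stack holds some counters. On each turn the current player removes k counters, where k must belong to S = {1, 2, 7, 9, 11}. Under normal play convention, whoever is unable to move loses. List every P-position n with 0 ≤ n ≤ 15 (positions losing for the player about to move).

0, 3, 6

G(0) = 0
G(1) = mex{0} = 1
G(2) = mex{1,0} = 2
G(3) = mex{2,1} = 0
G(4) = mex{0,2} = 1
G(5) = mex{1,0} = 2
G(6) = mex{2,1} = 0
G(7) = mex{0,2,0} = 1
G(8) = mex{1,0,1} = 2
G(9) = mex{2,1,2,0} = 3
G(10) = mex{3,2,0,1} = 4
G(11) = mex{4,3,1,2,0} = 5
G(12) = mex{5,4,2,0,1} = 3
G(13) = mex{3,5,0,1,2} = 4
G(14) = mex{4,3,1,2,0} = 5
G(15) = mex{5,4,2,0,1} = 3
P-positions are exactly the n with G(n) = 0.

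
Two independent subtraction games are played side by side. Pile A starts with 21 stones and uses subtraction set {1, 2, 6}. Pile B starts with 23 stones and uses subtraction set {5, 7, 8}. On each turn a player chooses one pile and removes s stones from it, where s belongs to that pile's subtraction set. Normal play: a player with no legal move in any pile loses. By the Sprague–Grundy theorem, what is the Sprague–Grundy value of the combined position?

Pile A, S = {1, 2, 6}:
n :  0  1  2  3  4  5  6  7  8  9 10 11 12 13 14 15 16 17 18 19 20 21
G :  0  1  2  0  1  2  3  0  1  2  0  1  2  3  0  1  2  0  1  2  3  0
G_A(21) = 0.
Pile B, S = {5, 7, 8}:
n :  0  1  2  3  4  5  6  7  8  9 10 11 12 13 14 15 16 17 18 19 20 21 22 23
G :  0  0  0  0  0  1  1  1  1  1  2  2  2  0  0  0  0  0  1  1  1  1  1  2
G_B(23) = 2.
Combined Grundy value = 0 ⊕ 2 = 2.

2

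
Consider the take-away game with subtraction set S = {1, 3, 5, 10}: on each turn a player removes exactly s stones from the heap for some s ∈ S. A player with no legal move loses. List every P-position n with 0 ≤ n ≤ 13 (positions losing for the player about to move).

0, 2, 4, 6, 8

G(0) = 0
G(1) = mex{0} = 1
G(2) = mex{1} = 0
G(3) = mex{0,0} = 1
G(4) = mex{1,1} = 0
G(5) = mex{0,0,0} = 1
G(6) = mex{1,1,1} = 0
G(7) = mex{0,0,0} = 1
G(8) = mex{1,1,1} = 0
G(9) = mex{0,0,0} = 1
G(10) = mex{1,1,1,0} = 2
G(11) = mex{2,0,0,1} = 3
G(12) = mex{3,1,1,0} = 2
G(13) = mex{2,2,0,1} = 3
P-positions are exactly the n with G(n) = 0.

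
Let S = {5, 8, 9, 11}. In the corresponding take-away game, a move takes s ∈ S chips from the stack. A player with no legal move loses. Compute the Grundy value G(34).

0

n :  0  1  2  3  4  5  6  7  8  9 10 11 12 13 14 15 16 17 18 19 20 21 22 23 24 25 26 27 28 29 30 31 32 33 34
G :  0  0  0  0  0  1  1  1  1  1  2  2  2  2  2  3  0  0  0  0  0  1  1  1  1  1  2  2  2  2  2  3  0  0  0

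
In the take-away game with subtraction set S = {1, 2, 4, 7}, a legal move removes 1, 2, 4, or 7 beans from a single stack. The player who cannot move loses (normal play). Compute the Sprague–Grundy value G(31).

G(0) = 0
G(1) = mex{0} = 1
G(2) = mex{1,0} = 2
G(3) = mex{2,1} = 0
G(4) = mex{0,2,0} = 1
G(5) = mex{1,0,1} = 2
G(6) = mex{2,1,2} = 0
G(7) = mex{0,2,0,0} = 1
G(8) = mex{1,0,1,1} = 2
G(9) = mex{2,1,2,2} = 0
G(10) = mex{0,2,0,0} = 1
G(11) = mex{1,0,1,1} = 2
G(12) = mex{2,1,2,2} = 0
G(13) = mex{0,2,0,0} = 1
G(14) = mex{1,0,1,1} = 2
G(15) = mex{2,1,2,2} = 0
G(16) = mex{0,2,0,0} = 1
G(17) = mex{1,0,1,1} = 2
G(18) = mex{2,1,2,2} = 0
G(19) = mex{0,2,0,0} = 1
G(20) = mex{1,0,1,1} = 2
G(21) = mex{2,1,2,2} = 0
G(22) = mex{0,2,0,0} = 1
G(23) = mex{1,0,1,1} = 2
G(24) = mex{2,1,2,2} = 0
G(25) = mex{0,2,0,0} = 1
G(26) = mex{1,0,1,1} = 2
G(27) = mex{2,1,2,2} = 0
G(28) = mex{0,2,0,0} = 1
G(29) = mex{1,0,1,1} = 2
G(30) = mex{2,1,2,2} = 0
G(31) = mex{0,2,0,0} = 1

1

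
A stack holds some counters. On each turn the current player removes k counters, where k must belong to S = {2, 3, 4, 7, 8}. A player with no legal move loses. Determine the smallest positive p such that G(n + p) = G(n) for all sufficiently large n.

11

G(0) = 0
G(1) = mex{} = 0
G(2) = mex{0} = 1
G(3) = mex{0,0} = 1
G(4) = mex{1,0,0} = 2
G(5) = mex{1,1,0} = 2
G(6) = mex{2,1,1} = 0
G(7) = mex{2,2,1,0} = 3
G(8) = mex{0,2,2,0,0} = 1
G(9) = mex{3,0,2,1,0} = 4
G(10) = mex{1,3,0,1,1} = 2
G(11) = mex{4,1,3,2,1} = 0
G(12) = mex{2,4,1,2,2} = 0
G(13) = mex{0,2,4,0,2} = 1
G(14) = mex{0,0,2,3,0} = 1
G(15) = mex{1,0,0,1,3} = 2
G(16) = mex{1,1,0,4,1} = 2
G(17) = mex{2,1,1,2,4} = 0
G(18) = mex{2,2,1,0,2} = 3
G(19) = mex{0,2,2,0,0} = 1
G(20) = mex{3,0,2,1,0} = 4
G(21) = mex{1,3,0,1,1} = 2
G(22) = mex{4,1,3,2,1} = 0
G(23) = mex{2,4,1,2,2} = 0
G(n+11) = G(n) holds for n = 0,…,7 (a full window of length max(S) = 8), so the sequence is purely periodic with period 11.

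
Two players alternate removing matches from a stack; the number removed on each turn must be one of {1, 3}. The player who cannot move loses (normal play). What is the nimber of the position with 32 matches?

n :  0  1  2  3  4  5  6  7  8  9 10 11 12 13 14 15 16 17 18 19 20 21 22 23 24 25 26 27 28 29 30 31 32
G :  0  1  0  1  0  1  0  1  0  1  0  1  0  1  0  1  0  1  0  1  0  1  0  1  0  1  0  1  0  1  0  1  0

0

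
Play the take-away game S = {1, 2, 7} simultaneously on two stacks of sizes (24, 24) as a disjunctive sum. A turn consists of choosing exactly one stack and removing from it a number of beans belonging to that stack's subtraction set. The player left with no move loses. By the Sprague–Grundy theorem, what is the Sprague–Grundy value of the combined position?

0

All stacks use S = {1, 2, 7}:
G(0) = 0
G(1) = mex{0} = 1
G(2) = mex{1,0} = 2
G(3) = mex{2,1} = 0
G(4) = mex{0,2} = 1
G(5) = mex{1,0} = 2
G(6) = mex{2,1} = 0
G(7) = mex{0,2,0} = 1
G(8) = mex{1,0,1} = 2
G(9) = mex{2,1,2} = 0
G(10) = mex{0,2,0} = 1
G(11) = mex{1,0,1} = 2
G(12) = mex{2,1,2} = 0
G(13) = mex{0,2,0} = 1
G(14) = mex{1,0,1} = 2
G(15) = mex{2,1,2} = 0
G(16) = mex{0,2,0} = 1
G(17) = mex{1,0,1} = 2
G(18) = mex{2,1,2} = 0
G(19) = mex{0,2,0} = 1
G(20) = mex{1,0,1} = 2
G(21) = mex{2,1,2} = 0
G(22) = mex{0,2,0} = 1
G(23) = mex{1,0,1} = 2
G(24) = mex{2,1,2} = 0
Stack A: G(24) = 0.
Stack B: G(24) = 0.
Combined Grundy value = 0 ⊕ 0 = 0.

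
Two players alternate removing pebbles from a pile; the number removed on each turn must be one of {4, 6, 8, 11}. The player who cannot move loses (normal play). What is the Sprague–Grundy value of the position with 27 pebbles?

n :  0  1  2  3  4  5  6  7  8  9 10 11 12 13 14 15 16 17 18 19 20 21 22 23 24 25 26 27
G :  0  0  0  0  1  1  1  1  2  2  2  2  3  3  3  0  0  0  0  1  1  1  1  2  2  2  2  3

3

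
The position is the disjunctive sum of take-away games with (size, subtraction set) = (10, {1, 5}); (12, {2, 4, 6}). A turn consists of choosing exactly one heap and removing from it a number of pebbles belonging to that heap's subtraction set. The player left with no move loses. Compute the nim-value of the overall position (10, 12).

2

Heap A, S = {1, 5}:
n :  0  1  2  3  4  5  6  7  8  9 10
G :  0  1  0  1  0  1  0  1  0  1  0
G_A(10) = 0.
Heap B, S = {2, 4, 6}:
G(0) = 0
G(1) = mex{} = 0
G(2) = mex{0} = 1
G(3) = mex{0} = 1
G(4) = mex{1,0} = 2
G(5) = mex{1,0} = 2
G(6) = mex{2,1,0} = 3
G(7) = mex{2,1,0} = 3
G(8) = mex{3,2,1} = 0
G(9) = mex{3,2,1} = 0
G(10) = mex{0,3,2} = 1
G(11) = mex{0,3,2} = 1
G(12) = mex{1,0,3} = 2
G_B(12) = 2.
Combined Grundy value = 0 ⊕ 2 = 2.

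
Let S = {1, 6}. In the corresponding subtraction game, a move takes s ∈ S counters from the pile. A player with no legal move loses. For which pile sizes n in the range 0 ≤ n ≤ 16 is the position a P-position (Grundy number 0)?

0, 2, 4, 7, 9, 11, 14, 16

n :  0  1  2  3  4  5  6  7  8  9 10 11 12 13 14 15 16
G :  0  1  0  1  0  1  2  0  1  0  1  0  1  2  0  1  0
P-positions are exactly the n with G(n) = 0.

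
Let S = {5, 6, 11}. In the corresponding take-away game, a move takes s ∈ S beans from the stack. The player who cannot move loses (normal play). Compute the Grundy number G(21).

n :  0  1  2  3  4  5  6  7  8  9 10 11 12 13 14 15 16 17 18 19 20 21
G :  0  0  0  0  0  1  1  1  1  1  2  2  2  2  2  3  0  0  0  0  0  1

1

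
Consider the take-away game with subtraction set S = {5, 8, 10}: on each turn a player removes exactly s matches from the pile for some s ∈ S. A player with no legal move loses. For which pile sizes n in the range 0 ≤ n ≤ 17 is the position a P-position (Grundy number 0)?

G(0) = 0
G(1) = mex{} = 0
G(2) = mex{} = 0
G(3) = mex{} = 0
G(4) = mex{} = 0
G(5) = mex{0} = 1
G(6) = mex{0} = 1
G(7) = mex{0} = 1
G(8) = mex{0,0} = 1
G(9) = mex{0,0} = 1
G(10) = mex{1,0,0} = 2
G(11) = mex{1,0,0} = 2
G(12) = mex{1,0,0} = 2
G(13) = mex{1,1,0} = 2
G(14) = mex{1,1,0} = 2
G(15) = mex{2,1,1} = 0
G(16) = mex{2,1,1} = 0
G(17) = mex{2,1,1} = 0
P-positions are exactly the n with G(n) = 0.

0, 1, 2, 3, 4, 15, 16, 17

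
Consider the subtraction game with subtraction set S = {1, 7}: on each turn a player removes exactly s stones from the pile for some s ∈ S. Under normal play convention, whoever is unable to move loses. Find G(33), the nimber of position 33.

1

n :  0  1  2  3  4  5  6  7  8  9 10 11 12 13 14 15 16 17 18 19 20 21 22 23 24 25 26 27 28 29 30 31 32 33
G :  0  1  0  1  0  1  0  1  0  1  0  1  0  1  0  1  0  1  0  1  0  1  0  1  0  1  0  1  0  1  0  1  0  1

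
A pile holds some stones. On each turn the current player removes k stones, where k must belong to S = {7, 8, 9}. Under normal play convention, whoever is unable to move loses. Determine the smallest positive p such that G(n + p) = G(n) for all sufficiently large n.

n :  0  1  2  3  4  5  6  7  8  9 10 11 12 13 14 15 16 17 18 19 20 21 22 23 24 25 26 27 28 29 30 31 32 33
G :  0  0  0  0  0  0  0  1  1  1  1  1  1  1  2  2  0  0  0  0  0  0  0  1  1  1  1  1  1  1  2  2  0  0
G(n+16) = G(n) holds for n = 0,…,8 (a full window of length max(S) = 9), so the sequence is purely periodic with period 16.

16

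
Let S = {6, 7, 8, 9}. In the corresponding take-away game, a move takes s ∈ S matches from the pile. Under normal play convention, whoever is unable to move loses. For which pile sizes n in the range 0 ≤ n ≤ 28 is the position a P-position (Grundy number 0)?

n :  0  1  2  3  4  5  6  7  8  9 10 11 12 13 14 15 16 17 18 19 20 21 22 23 24 25 26 27 28
G :  0  0  0  0  0  0  1  1  1  1  1  1  2  2  2  0  0  0  0  0  0  1  1  1  1  1  1  2  2
P-positions are exactly the n with G(n) = 0.

0, 1, 2, 3, 4, 5, 15, 16, 17, 18, 19, 20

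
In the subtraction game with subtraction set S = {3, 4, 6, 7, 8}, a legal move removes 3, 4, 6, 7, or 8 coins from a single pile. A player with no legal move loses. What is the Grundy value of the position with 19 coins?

n :  0  1  2  3  4  5  6  7  8  9 10 11 12 13 14 15 16 17 18 19
G :  0  0  0  1  1  1  2  2  2  3  3  0  0  0  1  1  1  2  2  2

2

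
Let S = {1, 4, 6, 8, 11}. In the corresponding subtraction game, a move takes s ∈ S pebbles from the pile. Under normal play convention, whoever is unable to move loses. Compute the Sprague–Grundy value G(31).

G(0) = 0
G(1) = mex{0} = 1
G(2) = mex{1} = 0
G(3) = mex{0} = 1
G(4) = mex{1,0} = 2
G(5) = mex{2,1} = 0
G(6) = mex{0,0,0} = 1
G(7) = mex{1,1,1} = 0
G(8) = mex{0,2,0,0} = 1
G(9) = mex{1,0,1,1} = 2
G(10) = mex{2,1,2,0} = 3
G(11) = mex{3,0,0,1,0} = 2
G(12) = mex{2,1,1,2,1} = 0
G(13) = mex{0,2,0,0,0} = 1
G(14) = mex{1,3,1,1,1} = 0
G(15) = mex{0,2,2,0,2} = 1
G(16) = mex{1,0,3,1,0} = 2
G(17) = mex{2,1,2,2,1} = 0
G(18) = mex{0,0,0,3,0} = 1
G(19) = mex{1,1,1,2,1} = 0
G(20) = mex{0,2,0,0,2} = 1
G(21) = mex{1,0,1,1,3} = 2
G(22) = mex{2,1,2,0,2} = 3
G(23) = mex{3,0,0,1,0} = 2
G(24) = mex{2,1,1,2,1} = 0
G(25) = mex{0,2,0,0,0} = 1
G(26) = mex{1,3,1,1,1} = 0
G(27) = mex{0,2,2,0,2} = 1
G(28) = mex{1,0,3,1,0} = 2
G(29) = mex{2,1,2,2,1} = 0
G(30) = mex{0,0,0,3,0} = 1
G(31) = mex{1,1,1,2,1} = 0

0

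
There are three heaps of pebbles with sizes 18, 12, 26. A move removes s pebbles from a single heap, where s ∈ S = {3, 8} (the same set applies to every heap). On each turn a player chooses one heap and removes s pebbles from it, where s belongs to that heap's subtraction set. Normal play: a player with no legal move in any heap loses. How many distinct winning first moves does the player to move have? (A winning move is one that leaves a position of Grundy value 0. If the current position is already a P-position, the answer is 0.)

All heaps use S = {3, 8}:
G(0) = 0
G(1) = mex{} = 0
G(2) = mex{} = 0
G(3) = mex{0} = 1
G(4) = mex{0} = 1
G(5) = mex{0} = 1
G(6) = mex{1} = 0
G(7) = mex{1} = 0
G(8) = mex{1,0} = 2
G(9) = mex{0,0} = 1
G(10) = mex{0,0} = 1
G(11) = mex{2,1} = 0
G(12) = mex{1,1} = 0
G(13) = mex{1,1} = 0
G(14) = mex{0,0} = 1
G(15) = mex{0,0} = 1
G(16) = mex{0,2} = 1
G(17) = mex{1,1} = 0
G(18) = mex{1,1} = 0
G(19) = mex{1,0} = 2
G(20) = mex{0,0} = 1
G(21) = mex{0,0} = 1
G(22) = mex{2,1} = 0
G(23) = mex{1,1} = 0
G(24) = mex{1,1} = 0
G(25) = mex{0,0} = 1
G(26) = mex{0,0} = 1
Heap A: G(18) = 0.
Heap B: G(12) = 0.
Heap C: G(26) = 1.
Combined Grundy value = 0 ⊕ 0 ⊕ 1 = 1.
A winning move leaves total XOR = 0, i.e. changes one component's Grundy value g to g ⊕ X where X is the current total.
Heap A: need g' = 0⊕1 = 1. Options: 18−3→G=1, 18−8→G=1. Hits: 2.
Heap B: need g' = 0⊕1 = 1. Options: 12−3→G=1, 12−8→G=1. Hits: 2.
Heap C: need g' = 1⊕1 = 0. Options: 26−3→G=0, 26−8→G=0. Hits: 2.

6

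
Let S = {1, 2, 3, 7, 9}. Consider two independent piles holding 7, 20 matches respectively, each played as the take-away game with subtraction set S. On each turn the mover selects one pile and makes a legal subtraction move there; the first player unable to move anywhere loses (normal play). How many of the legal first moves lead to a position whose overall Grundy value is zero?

All piles use S = {1, 2, 3, 7, 9}:
G(0) = 0
G(1) = mex{0} = 1
G(2) = mex{1,0} = 2
G(3) = mex{2,1,0} = 3
G(4) = mex{3,2,1} = 0
G(5) = mex{0,3,2} = 1
G(6) = mex{1,0,3} = 2
G(7) = mex{2,1,0,0} = 3
G(8) = mex{3,2,1,1} = 0
G(9) = mex{0,3,2,2,0} = 1
G(10) = mex{1,0,3,3,1} = 2
G(11) = mex{2,1,0,0,2} = 3
G(12) = mex{3,2,1,1,3} = 0
G(13) = mex{0,3,2,2,0} = 1
G(14) = mex{1,0,3,3,1} = 2
G(15) = mex{2,1,0,0,2} = 3
G(16) = mex{3,2,1,1,3} = 0
G(17) = mex{0,3,2,2,0} = 1
G(18) = mex{1,0,3,3,1} = 2
G(19) = mex{2,1,0,0,2} = 3
G(20) = mex{3,2,1,1,3} = 0
Pile A: G(7) = 3.
Pile B: G(20) = 0.
Combined Grundy value = 3 ⊕ 0 = 3.
A winning move leaves total XOR = 0, i.e. changes one component's Grundy value g to g ⊕ X where X is the current total.
Pile A: need g' = 3⊕3 = 0. Options: 7−1→G=2, 7−2→G=1, 7−3→G=0, 7−7→G=0. Hits: 2.
Pile B: need g' = 0⊕3 = 3. Options: 20−1→G=3, 20−2→G=2, 20−3→G=1, 20−7→G=1, 20−9→G=3. Hits: 2.

4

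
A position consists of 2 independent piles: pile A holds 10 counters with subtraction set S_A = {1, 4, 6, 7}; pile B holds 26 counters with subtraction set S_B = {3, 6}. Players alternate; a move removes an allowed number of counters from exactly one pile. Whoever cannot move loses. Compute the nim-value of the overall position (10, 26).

Pile A, S = {1, 4, 6, 7}:
n :  0  1  2  3  4  5  6  7  8  9 10
G :  0  1  0  1  2  0  1  2  3  2  0
G_A(10) = 0.
Pile B, S = {3, 6}:
n :  0  1  2  3  4  5  6  7  8  9 10 11 12 13 14 15 16 17 18 19 20 21 22 23 24 25 26
G :  0  0  0  1  1  1  2  2  2  0  0  0  1  1  1  2  2  2  0  0  0  1  1  1  2  2  2
G_B(26) = 2.
Combined Grundy value = 0 ⊕ 2 = 2.

2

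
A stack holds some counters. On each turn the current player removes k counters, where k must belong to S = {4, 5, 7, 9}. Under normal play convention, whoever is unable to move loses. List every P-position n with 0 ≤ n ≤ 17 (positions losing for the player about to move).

0, 1, 2, 3, 13, 14, 15, 16

G(0) = 0
G(1) = mex{} = 0
G(2) = mex{} = 0
G(3) = mex{} = 0
G(4) = mex{0} = 1
G(5) = mex{0,0} = 1
G(6) = mex{0,0} = 1
G(7) = mex{0,0,0} = 1
G(8) = mex{1,0,0} = 2
G(9) = mex{1,1,0,0} = 2
G(10) = mex{1,1,0,0} = 2
G(11) = mex{1,1,1,0} = 2
G(12) = mex{2,1,1,0} = 3
G(13) = mex{2,2,1,1} = 0
G(14) = mex{2,2,1,1} = 0
G(15) = mex{2,2,2,1} = 0
G(16) = mex{3,2,2,1} = 0
G(17) = mex{0,3,2,2} = 1
P-positions are exactly the n with G(n) = 0.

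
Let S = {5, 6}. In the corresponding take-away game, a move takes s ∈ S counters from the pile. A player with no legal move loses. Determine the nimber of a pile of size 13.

n :  0  1  2  3  4  5  6  7  8  9 10 11 12 13
G :  0  0  0  0  0  1  1  1  1  1  2  0  0  0

0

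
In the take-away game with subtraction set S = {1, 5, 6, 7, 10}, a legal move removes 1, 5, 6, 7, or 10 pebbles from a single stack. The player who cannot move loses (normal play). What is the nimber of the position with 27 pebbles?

1

G(0) = 0
G(1) = mex{0} = 1
G(2) = mex{1} = 0
G(3) = mex{0} = 1
G(4) = mex{1} = 0
G(5) = mex{0,0} = 1
G(6) = mex{1,1,0} = 2
G(7) = mex{2,0,1,0} = 3
G(8) = mex{3,1,0,1} = 2
G(9) = mex{2,0,1,0} = 3
G(10) = mex{3,1,0,1,0} = 2
G(11) = mex{2,2,1,0,1} = 3
G(12) = mex{3,3,2,1,0} = 4
G(13) = mex{4,2,3,2,1} = 0
G(14) = mex{0,3,2,3,0} = 1
G(15) = mex{1,2,3,2,1} = 0
G(16) = mex{0,3,2,3,2} = 1
G(17) = mex{1,4,3,2,3} = 0
G(18) = mex{0,0,4,3,2} = 1
G(19) = mex{1,1,0,4,3} = 2
G(20) = mex{2,0,1,0,2} = 3
G(21) = mex{3,1,0,1,3} = 2
G(22) = mex{2,0,1,0,4} = 3
G(23) = mex{3,1,0,1,0} = 2
G(24) = mex{2,2,1,0,1} = 3
G(25) = mex{3,3,2,1,0} = 4
G(26) = mex{4,2,3,2,1} = 0
G(27) = mex{0,3,2,3,0} = 1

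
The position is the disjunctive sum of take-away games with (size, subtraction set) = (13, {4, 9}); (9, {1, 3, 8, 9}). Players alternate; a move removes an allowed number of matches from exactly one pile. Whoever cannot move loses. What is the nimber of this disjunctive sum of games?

3

Pile A, S = {4, 9}:
n :  0  1  2  3  4  5  6  7  8  9 10 11 12 13
G :  0  0  0  0  1  1  1  1  0  2  2  2  1  0
G_A(13) = 0.
Pile B, S = {1, 3, 8, 9}:
n : 0 1 2 3 4 5 6 7 8 9
G : 0 1 0 1 0 1 0 1 2 3
G_B(9) = 3.
Combined Grundy value = 0 ⊕ 3 = 3.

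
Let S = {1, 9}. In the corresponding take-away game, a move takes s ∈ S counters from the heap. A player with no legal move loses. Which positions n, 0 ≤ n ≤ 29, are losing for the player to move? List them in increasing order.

G(0) = 0
G(1) = mex{0} = 1
G(2) = mex{1} = 0
G(3) = mex{0} = 1
G(4) = mex{1} = 0
G(5) = mex{0} = 1
G(6) = mex{1} = 0
G(7) = mex{0} = 1
G(8) = mex{1} = 0
G(9) = mex{0,0} = 1
G(10) = mex{1,1} = 0
G(11) = mex{0,0} = 1
G(12) = mex{1,1} = 0
G(13) = mex{0,0} = 1
G(14) = mex{1,1} = 0
G(15) = mex{0,0} = 1
G(16) = mex{1,1} = 0
G(17) = mex{0,0} = 1
G(18) = mex{1,1} = 0
G(19) = mex{0,0} = 1
G(20) = mex{1,1} = 0
G(21) = mex{0,0} = 1
G(22) = mex{1,1} = 0
G(23) = mex{0,0} = 1
G(24) = mex{1,1} = 0
G(25) = mex{0,0} = 1
G(26) = mex{1,1} = 0
G(27) = mex{0,0} = 1
G(28) = mex{1,1} = 0
G(29) = mex{0,0} = 1
P-positions are exactly the n with G(n) = 0.

0, 2, 4, 6, 8, 10, 12, 14, 16, 18, 20, 22, 24, 26, 28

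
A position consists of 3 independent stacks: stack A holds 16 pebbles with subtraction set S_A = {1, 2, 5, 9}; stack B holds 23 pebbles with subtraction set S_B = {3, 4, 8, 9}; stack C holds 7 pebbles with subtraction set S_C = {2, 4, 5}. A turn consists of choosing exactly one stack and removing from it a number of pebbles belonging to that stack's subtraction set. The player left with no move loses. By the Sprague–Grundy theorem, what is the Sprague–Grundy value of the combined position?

3

Stack A, S = {1, 2, 5, 9}:
n :  0  1  2  3  4  5  6  7  8  9 10 11 12 13 14 15 16
G :  0  1  2  0  1  2  0  1  2  3  0  1  2  0  1  2  0
G_A(16) = 0.
Stack B, S = {3, 4, 8, 9}:
G(0) = 0
G(1) = mex{} = 0
G(2) = mex{} = 0
G(3) = mex{0} = 1
G(4) = mex{0,0} = 1
G(5) = mex{0,0} = 1
G(6) = mex{1,0} = 2
G(7) = mex{1,1} = 0
G(8) = mex{1,1,0} = 2
G(9) = mex{2,1,0,0} = 3
G(10) = mex{0,2,0,0} = 1
G(11) = mex{2,0,1,0} = 3
G(12) = mex{3,2,1,1} = 0
G(13) = mex{1,3,1,1} = 0
G(14) = mex{3,1,2,1} = 0
G(15) = mex{0,3,0,2} = 1
G(16) = mex{0,0,2,0} = 1
G(17) = mex{0,0,3,2} = 1
G(18) = mex{1,0,1,3} = 2
G(19) = mex{1,1,3,1} = 0
G(20) = mex{1,1,0,3} = 2
G(21) = mex{2,1,0,0} = 3
G(22) = mex{0,2,0,0} = 1
G(23) = mex{2,0,1,0} = 3
G_B(23) = 3.
Stack C, S = {2, 4, 5}:
G(0) = 0
G(1) = mex{} = 0
G(2) = mex{0} = 1
G(3) = mex{0} = 1
G(4) = mex{1,0} = 2
G(5) = mex{1,0,0} = 2
G(6) = mex{2,1,0} = 3
G(7) = mex{2,1,1} = 0
G_C(7) = 0.
Combined Grundy value = 0 ⊕ 3 ⊕ 0 = 3.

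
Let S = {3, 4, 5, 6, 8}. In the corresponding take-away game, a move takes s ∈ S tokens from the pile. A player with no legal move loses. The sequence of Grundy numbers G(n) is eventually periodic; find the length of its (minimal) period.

G(0) = 0
G(1) = mex{} = 0
G(2) = mex{} = 0
G(3) = mex{0} = 1
G(4) = mex{0,0} = 1
G(5) = mex{0,0,0} = 1
G(6) = mex{1,0,0,0} = 2
G(7) = mex{1,1,0,0} = 2
G(8) = mex{1,1,1,0,0} = 2
G(9) = mex{2,1,1,1,0} = 3
G(10) = mex{2,2,1,1,0} = 3
G(11) = mex{2,2,2,1,1} = 0
G(12) = mex{3,2,2,2,1} = 0
G(13) = mex{3,3,2,2,1} = 0
G(14) = mex{0,3,3,2,2} = 1
G(15) = mex{0,0,3,3,2} = 1
G(16) = mex{0,0,0,3,2} = 1
G(17) = mex{1,0,0,0,3} = 2
G(18) = mex{1,1,0,0,3} = 2
G(19) = mex{1,1,1,0,0} = 2
G(20) = mex{2,1,1,1,0} = 3
G(21) = mex{2,2,1,1,0} = 3
G(22) = mex{2,2,2,1,1} = 0
G(23) = mex{3,2,2,2,1} = 0
G(n+11) = G(n) holds for n = 0,…,7 (a full window of length max(S) = 8), so the sequence is purely periodic with period 11.

11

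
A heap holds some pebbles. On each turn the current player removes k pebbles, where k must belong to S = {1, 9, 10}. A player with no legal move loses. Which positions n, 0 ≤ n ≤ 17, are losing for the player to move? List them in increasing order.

G(0) = 0
G(1) = mex{0} = 1
G(2) = mex{1} = 0
G(3) = mex{0} = 1
G(4) = mex{1} = 0
G(5) = mex{0} = 1
G(6) = mex{1} = 0
G(7) = mex{0} = 1
G(8) = mex{1} = 0
G(9) = mex{0,0} = 1
G(10) = mex{1,1,0} = 2
G(11) = mex{2,0,1} = 3
G(12) = mex{3,1,0} = 2
G(13) = mex{2,0,1} = 3
G(14) = mex{3,1,0} = 2
G(15) = mex{2,0,1} = 3
G(16) = mex{3,1,0} = 2
G(17) = mex{2,0,1} = 3
P-positions are exactly the n with G(n) = 0.

0, 2, 4, 6, 8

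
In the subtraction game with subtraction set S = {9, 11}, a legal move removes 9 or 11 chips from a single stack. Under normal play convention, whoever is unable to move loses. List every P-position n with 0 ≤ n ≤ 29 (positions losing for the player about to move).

n :  0  1  2  3  4  5  6  7  8  9 10 11 12 13 14 15 16 17 18 19 20 21 22 23 24 25 26 27 28 29
G :  0  0  0  0  0  0  0  0  0  1  1  1  1  1  1  1  1  1  2  2  0  0  0  0  0  0  0  0  0  1
P-positions are exactly the n with G(n) = 0.

0, 1, 2, 3, 4, 5, 6, 7, 8, 20, 21, 22, 23, 24, 25, 26, 27, 28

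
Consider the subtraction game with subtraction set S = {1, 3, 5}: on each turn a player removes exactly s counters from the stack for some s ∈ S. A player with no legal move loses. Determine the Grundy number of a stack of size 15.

1

n :  0  1  2  3  4  5  6  7  8  9 10 11 12 13 14 15
G :  0  1  0  1  0  1  0  1  0  1  0  1  0  1  0  1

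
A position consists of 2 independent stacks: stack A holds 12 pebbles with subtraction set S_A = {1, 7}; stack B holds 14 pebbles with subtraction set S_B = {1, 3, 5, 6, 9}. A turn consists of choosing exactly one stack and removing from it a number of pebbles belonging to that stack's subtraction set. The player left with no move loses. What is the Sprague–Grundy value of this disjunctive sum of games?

0

Stack A, S = {1, 7}:
G(0) = 0
G(1) = mex{0} = 1
G(2) = mex{1} = 0
G(3) = mex{0} = 1
G(4) = mex{1} = 0
G(5) = mex{0} = 1
G(6) = mex{1} = 0
G(7) = mex{0,0} = 1
G(8) = mex{1,1} = 0
G(9) = mex{0,0} = 1
G(10) = mex{1,1} = 0
G(11) = mex{0,0} = 1
G(12) = mex{1,1} = 0
G_A(12) = 0.
Stack B, S = {1, 3, 5, 6, 9}:
G(0) = 0
G(1) = mex{0} = 1
G(2) = mex{1} = 0
G(3) = mex{0,0} = 1
G(4) = mex{1,1} = 0
G(5) = mex{0,0,0} = 1
G(6) = mex{1,1,1,0} = 2
G(7) = mex{2,0,0,1} = 3
G(8) = mex{3,1,1,0} = 2
G(9) = mex{2,2,0,1,0} = 3
G(10) = mex{3,3,1,0,1} = 2
G(11) = mex{2,2,2,1,0} = 3
G(12) = mex{3,3,3,2,1} = 0
G(13) = mex{0,2,2,3,0} = 1
G(14) = mex{1,3,3,2,1} = 0
G_B(14) = 0.
Combined Grundy value = 0 ⊕ 0 = 0.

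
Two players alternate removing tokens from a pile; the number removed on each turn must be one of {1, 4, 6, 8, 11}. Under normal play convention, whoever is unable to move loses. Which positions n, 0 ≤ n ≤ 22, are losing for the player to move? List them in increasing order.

0, 2, 5, 7, 12, 14, 17, 19

n :  0  1  2  3  4  5  6  7  8  9 10 11 12 13 14 15 16 17 18 19 20 21 22
G :  0  1  0  1  2  0  1  0  1  2  3  2  0  1  0  1  2  0  1  0  1  2  3
P-positions are exactly the n with G(n) = 0.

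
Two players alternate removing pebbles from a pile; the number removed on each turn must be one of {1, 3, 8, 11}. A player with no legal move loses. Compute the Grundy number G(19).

1

G(0) = 0
G(1) = mex{0} = 1
G(2) = mex{1} = 0
G(3) = mex{0,0} = 1
G(4) = mex{1,1} = 0
G(5) = mex{0,0} = 1
G(6) = mex{1,1} = 0
G(7) = mex{0,0} = 1
G(8) = mex{1,1,0} = 2
G(9) = mex{2,0,1} = 3
G(10) = mex{3,1,0} = 2
G(11) = mex{2,2,1,0} = 3
G(12) = mex{3,3,0,1} = 2
G(13) = mex{2,2,1,0} = 3
G(14) = mex{3,3,0,1} = 2
G(15) = mex{2,2,1,0} = 3
G(16) = mex{3,3,2,1} = 0
G(17) = mex{0,2,3,0} = 1
G(18) = mex{1,3,2,1} = 0
G(19) = mex{0,0,3,2} = 1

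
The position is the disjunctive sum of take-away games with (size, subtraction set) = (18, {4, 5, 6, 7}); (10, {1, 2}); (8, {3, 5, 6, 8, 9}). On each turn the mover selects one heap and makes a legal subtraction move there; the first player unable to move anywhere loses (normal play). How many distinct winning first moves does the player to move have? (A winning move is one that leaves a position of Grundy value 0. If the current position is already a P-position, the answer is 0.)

2

Heap A, S = {4, 5, 6, 7}:
G(0) = 0
G(1) = mex{} = 0
G(2) = mex{} = 0
G(3) = mex{} = 0
G(4) = mex{0} = 1
G(5) = mex{0,0} = 1
G(6) = mex{0,0,0} = 1
G(7) = mex{0,0,0,0} = 1
G(8) = mex{1,0,0,0} = 2
G(9) = mex{1,1,0,0} = 2
G(10) = mex{1,1,1,0} = 2
G(11) = mex{1,1,1,1} = 0
G(12) = mex{2,1,1,1} = 0
G(13) = mex{2,2,1,1} = 0
G(14) = mex{2,2,2,1} = 0
G(15) = mex{0,2,2,2} = 1
G(16) = mex{0,0,2,2} = 1
G(17) = mex{0,0,0,2} = 1
G(18) = mex{0,0,0,0} = 1
G_A(18) = 1.
Heap B, S = {1, 2}:
n :  0  1  2  3  4  5  6  7  8  9 10
G :  0  1  2  0  1  2  0  1  2  0  1
G_B(10) = 1.
Heap C, S = {3, 5, 6, 8, 9}:
G(0) = 0
G(1) = mex{} = 0
G(2) = mex{} = 0
G(3) = mex{0} = 1
G(4) = mex{0} = 1
G(5) = mex{0,0} = 1
G(6) = mex{1,0,0} = 2
G(7) = mex{1,0,0} = 2
G(8) = mex{1,1,0,0} = 2
G_C(8) = 2.
Combined Grundy value = 1 ⊕ 1 ⊕ 2 = 2.
A winning move leaves total XOR = 0, i.e. changes one component's Grundy value g to g ⊕ X where X is the current total.
Heap A: need g' = 1⊕2 = 3. Options: 18−4→G=0, 18−5→G=0, 18−6→G=0, 18−7→G=0. Hits: 0.
Heap B: need g' = 1⊕2 = 3. Options: 10−1→G=0, 10−2→G=2. Hits: 0.
Heap C: need g' = 2⊕2 = 0. Options: 8−3→G=1, 8−5→G=1, 8−6→G=0, 8−8→G=0. Hits: 2.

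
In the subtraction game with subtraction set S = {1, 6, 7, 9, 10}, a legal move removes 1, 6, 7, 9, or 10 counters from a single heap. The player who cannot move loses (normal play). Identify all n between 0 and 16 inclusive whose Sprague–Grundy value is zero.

0, 2, 4, 15

n :  0  1  2  3  4  5  6  7  8  9 10 11 12 13 14 15 16
G :  0  1  0  1  0  1  2  3  2  3  2  3  4  5  4  0  1
P-positions are exactly the n with G(n) = 0.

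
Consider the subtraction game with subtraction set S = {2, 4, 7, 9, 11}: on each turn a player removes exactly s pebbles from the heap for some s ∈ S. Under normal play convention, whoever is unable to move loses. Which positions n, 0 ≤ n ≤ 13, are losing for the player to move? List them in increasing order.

0, 1, 6

n :  0  1  2  3  4  5  6  7  8  9 10 11 12 13
G :  0  0  1  1  2  2  0  3  1  4  2  5  3  3
P-positions are exactly the n with G(n) = 0.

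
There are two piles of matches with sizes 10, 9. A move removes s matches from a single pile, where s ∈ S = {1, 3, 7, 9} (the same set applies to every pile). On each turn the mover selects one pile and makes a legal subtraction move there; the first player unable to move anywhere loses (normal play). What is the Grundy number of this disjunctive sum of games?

All piles use S = {1, 3, 7, 9}:
G(0) = 0
G(1) = mex{0} = 1
G(2) = mex{1} = 0
G(3) = mex{0,0} = 1
G(4) = mex{1,1} = 0
G(5) = mex{0,0} = 1
G(6) = mex{1,1} = 0
G(7) = mex{0,0,0} = 1
G(8) = mex{1,1,1} = 0
G(9) = mex{0,0,0,0} = 1
G(10) = mex{1,1,1,1} = 0
Pile A: G(10) = 0.
Pile B: G(9) = 1.
Combined Grundy value = 0 ⊕ 1 = 1.

1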